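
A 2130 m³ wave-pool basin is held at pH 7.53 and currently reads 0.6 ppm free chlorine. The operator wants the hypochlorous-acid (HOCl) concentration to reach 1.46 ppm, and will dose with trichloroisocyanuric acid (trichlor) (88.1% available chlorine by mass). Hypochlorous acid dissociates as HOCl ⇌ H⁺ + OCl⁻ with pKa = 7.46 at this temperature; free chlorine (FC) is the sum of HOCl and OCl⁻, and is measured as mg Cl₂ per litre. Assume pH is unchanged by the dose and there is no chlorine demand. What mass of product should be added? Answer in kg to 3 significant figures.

6.23 kg

Volume: 2130 m³ = 2,130,000 L.
[OCl⁻]/[HOCl] = 10^(pH − pKa) = 10^(7.53 − 7.46) = 1.175; fraction as HOCl = 1/(1 + 1.175) = 0.4598.
Free chlorine required for 1.46 ppm HOCl: 1.46 / 0.4598 = 3.175 ppm.
FC to add: 3.175 − 0.6 = 2.575 mg/L as Cl₂.
Cl₂ equivalent: 2.575 mg/L × 2,130,000 L = 5485 g.
Product at 88.1% available Cl: 5485 / 0.881 = 6226 g.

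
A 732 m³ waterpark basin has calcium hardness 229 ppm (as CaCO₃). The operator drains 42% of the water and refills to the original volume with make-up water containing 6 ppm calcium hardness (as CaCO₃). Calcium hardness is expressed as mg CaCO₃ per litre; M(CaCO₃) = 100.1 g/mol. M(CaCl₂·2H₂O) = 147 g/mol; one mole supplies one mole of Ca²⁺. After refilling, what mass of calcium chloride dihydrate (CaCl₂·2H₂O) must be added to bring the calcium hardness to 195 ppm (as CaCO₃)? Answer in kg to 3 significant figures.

64.1 kg

Volume: 732 m³ = 732,000 L.
After draining 42% and refilling: 229 × 0.58 + 6 × 0.42 = 135.34 ppm.
Deficit to target: 195 − 135.34 = 59.66 mg/L.
As CaCO₃: 59.66 mg/L × 732,000 L = 43,670 g; ÷ 100.1 = 436.3 mol Ca²⁺.
Mass: 436.3 × 147 = 64,130 g.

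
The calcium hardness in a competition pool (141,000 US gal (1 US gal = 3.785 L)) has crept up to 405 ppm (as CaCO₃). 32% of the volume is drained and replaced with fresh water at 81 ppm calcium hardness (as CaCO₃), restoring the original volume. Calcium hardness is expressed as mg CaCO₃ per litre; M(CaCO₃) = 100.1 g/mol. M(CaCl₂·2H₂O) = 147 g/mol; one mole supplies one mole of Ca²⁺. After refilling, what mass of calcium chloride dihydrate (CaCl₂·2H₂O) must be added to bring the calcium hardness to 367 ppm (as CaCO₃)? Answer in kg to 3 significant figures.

Volume: 141,000 US gal × 3.785 L/gal = 533,685 L.
After draining 32% and refilling: 405 × 0.68 + 81 × 0.32 = 301.32 ppm.
Deficit to target: 367 − 301.32 = 65.68 mg/L.
As CaCO₃: 65.68 mg/L × 533,685 L = 35,050 g; ÷ 100.1 = 350.2 mol Ca²⁺.
Mass: 350.2 × 147 = 51,480 g.

51.5 kg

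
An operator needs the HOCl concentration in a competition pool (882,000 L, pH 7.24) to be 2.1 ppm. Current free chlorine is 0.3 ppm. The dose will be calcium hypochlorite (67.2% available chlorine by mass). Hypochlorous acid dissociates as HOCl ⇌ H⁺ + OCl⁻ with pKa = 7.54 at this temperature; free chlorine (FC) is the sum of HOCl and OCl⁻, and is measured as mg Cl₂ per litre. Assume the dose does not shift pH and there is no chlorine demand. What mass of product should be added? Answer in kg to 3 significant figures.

3.74 kg

[OCl⁻]/[HOCl] = 10^(pH − pKa) = 10^(7.24 − 7.54) = 0.5012; fraction as HOCl = 1/(1 + 0.5012) = 0.6661.
Free chlorine required for 2.1 ppm HOCl: 2.1 / 0.6661 = 3.152 ppm.
FC to add: 3.152 − 0.3 = 2.852 mg/L as Cl₂.
Cl₂ equivalent: 2.852 mg/L × 882,000 L = 2516 g.
Product at 67.2% available Cl: 2516 / 0.672 = 3744 g.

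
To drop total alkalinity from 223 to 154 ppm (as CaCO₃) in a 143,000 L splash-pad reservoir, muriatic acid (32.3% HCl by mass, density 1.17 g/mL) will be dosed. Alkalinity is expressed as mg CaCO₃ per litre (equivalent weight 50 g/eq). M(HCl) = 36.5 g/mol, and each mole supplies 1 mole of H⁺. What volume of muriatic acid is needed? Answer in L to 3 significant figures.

19.1 L

Alkalinity to neutralize: (223 − 154) = 69 mg/L as CaCO₃ × 143,000 L = 9867 g as CaCO₃.
Equivalents of H⁺ required: 9867 ÷ 50 g/eq = 197.3 eq = 197.3 mol HCl.
Mass of HCl: 197.3 × 36.5 = 7203 g.
Mass of 32.3% solution: 7203 / 0.323 = 22,300 g.
Volume: 22,300 g ÷ 1.17 g/mL = 19,060 mL.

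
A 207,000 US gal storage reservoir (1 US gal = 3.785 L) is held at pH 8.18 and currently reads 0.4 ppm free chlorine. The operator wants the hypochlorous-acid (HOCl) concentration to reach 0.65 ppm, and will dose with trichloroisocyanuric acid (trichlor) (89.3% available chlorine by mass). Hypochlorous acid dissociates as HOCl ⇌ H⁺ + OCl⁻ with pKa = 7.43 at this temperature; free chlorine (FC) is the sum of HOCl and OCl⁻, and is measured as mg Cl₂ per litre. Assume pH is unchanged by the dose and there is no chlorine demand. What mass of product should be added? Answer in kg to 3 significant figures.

3.43 kg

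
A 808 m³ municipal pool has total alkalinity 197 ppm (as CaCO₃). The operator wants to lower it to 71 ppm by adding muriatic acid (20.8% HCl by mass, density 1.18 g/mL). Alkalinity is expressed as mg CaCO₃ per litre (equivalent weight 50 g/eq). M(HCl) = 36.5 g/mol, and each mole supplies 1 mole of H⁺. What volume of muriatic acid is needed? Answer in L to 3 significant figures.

Volume: 808 m³ = 808,000 L.
Alkalinity to neutralize: (197 − 71) = 126 mg/L as CaCO₃ × 808,000 L = 101,800 g as CaCO₃.
Equivalents of H⁺ required: 101,800 ÷ 50 g/eq = 2036 eq = 2036 mol HCl.
Mass of HCl: 2036 × 36.5 = 74,320 g.
Mass of 20.8% solution: 74,320 / 0.208 = 357,300 g.
Volume: 357,300 g ÷ 1.18 g/mL = 302,800 mL.

303 L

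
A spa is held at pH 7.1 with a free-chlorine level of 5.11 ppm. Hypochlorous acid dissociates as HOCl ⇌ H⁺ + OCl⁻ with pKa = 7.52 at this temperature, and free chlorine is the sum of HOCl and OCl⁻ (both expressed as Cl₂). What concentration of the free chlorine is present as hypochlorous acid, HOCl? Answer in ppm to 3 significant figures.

3.70 ppm

[OCl⁻]/[HOCl] = 10^(pH − pKa) = 10^(7.1 − 7.52) = 10^-0.42 = 0.3802.
Fraction as HOCl = 1 / (1 + 0.3802) = 0.7245.
HOCl = 0.7245 × 5.11 ppm = 3.702 ppm.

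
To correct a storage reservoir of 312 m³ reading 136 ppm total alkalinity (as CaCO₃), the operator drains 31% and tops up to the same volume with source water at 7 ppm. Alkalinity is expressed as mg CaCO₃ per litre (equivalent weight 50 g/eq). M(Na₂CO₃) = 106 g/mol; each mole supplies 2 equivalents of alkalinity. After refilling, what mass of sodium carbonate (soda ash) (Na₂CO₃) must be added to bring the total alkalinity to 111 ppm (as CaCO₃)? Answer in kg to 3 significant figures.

4.96 kg

Volume: 312 m³ = 312,000 L.
After draining 31% and refilling: 136 × 0.69 + 7 × 0.31 = 96.01 ppm.
Deficit to target: 111 − 96.01 = 14.99 mg/L.
As CaCO₃: 14.99 mg/L × 312,000 L = 4677 g; ÷ 50 g/eq ÷ 2 = 46.77 mol Na₂CO₃.
Mass: 46.77 × 106 = 4957 g.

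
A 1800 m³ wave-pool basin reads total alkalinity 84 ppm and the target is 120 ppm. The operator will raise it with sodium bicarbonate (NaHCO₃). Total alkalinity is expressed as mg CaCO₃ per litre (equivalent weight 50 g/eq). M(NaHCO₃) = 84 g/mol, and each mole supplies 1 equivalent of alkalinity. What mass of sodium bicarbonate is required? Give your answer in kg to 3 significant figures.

Volume: 1800 m³ = 1,800,000 L.
Alkalinity to add: (120 − 84) = 36 mg/L as CaCO₃ × 1,800,000 L = 64,800 g as CaCO₃.
Equivalents: 64,800 g ÷ 50 g/eq = 1296 eq.
NaHCO₃ supplies 1 eq per mole → 1296 mol.
Mass: 1296 mol × 84 g/mol = 108,900 g.

109 kg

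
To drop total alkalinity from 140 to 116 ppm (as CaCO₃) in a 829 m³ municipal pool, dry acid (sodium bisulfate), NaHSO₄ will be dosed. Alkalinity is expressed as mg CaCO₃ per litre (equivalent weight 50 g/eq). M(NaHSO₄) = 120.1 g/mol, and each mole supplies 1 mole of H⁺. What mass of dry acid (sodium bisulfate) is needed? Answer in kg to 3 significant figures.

47.8 kg

Volume: 829 m³ = 829,000 L.
Alkalinity to neutralize: (140 − 116) = 24 mg/L as CaCO₃ × 829,000 L = 19,900 g as CaCO₃.
Equivalents of H⁺ required: 19,900 ÷ 50 g/eq = 397.9 eq = 397.9 mol NaHSO₄.
Mass of NaHSO₄: 397.9 × 120.1 = 47,790 g.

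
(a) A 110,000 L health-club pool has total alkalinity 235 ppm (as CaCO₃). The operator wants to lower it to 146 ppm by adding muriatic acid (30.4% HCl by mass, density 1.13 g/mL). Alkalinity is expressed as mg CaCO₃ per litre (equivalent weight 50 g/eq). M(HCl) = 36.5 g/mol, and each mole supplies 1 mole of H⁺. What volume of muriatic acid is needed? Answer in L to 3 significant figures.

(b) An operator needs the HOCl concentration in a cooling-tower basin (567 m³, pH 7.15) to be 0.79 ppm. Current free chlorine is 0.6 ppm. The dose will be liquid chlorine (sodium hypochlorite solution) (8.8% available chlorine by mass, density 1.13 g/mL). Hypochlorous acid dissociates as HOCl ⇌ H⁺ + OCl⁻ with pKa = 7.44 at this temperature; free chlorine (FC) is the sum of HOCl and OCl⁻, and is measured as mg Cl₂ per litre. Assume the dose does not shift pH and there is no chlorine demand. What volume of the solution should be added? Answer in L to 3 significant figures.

(a) Alkalinity to neutralize: (235 − 146) = 89 mg/L as CaCO₃ × 110,000 L = 9790 g as CaCO₃.
(a) Equivalents of H⁺ required: 9790 ÷ 50 g/eq = 195.8 eq = 195.8 mol HCl.
(a) Mass of HCl: 195.8 × 36.5 = 7147 g.
(a) Mass of 30.4% solution: 7147 / 0.304 = 23,510 g.
(a) Volume: 23,510 g ÷ 1.13 g/mL = 20,800 mL.

(b) Volume: 567 m³ = 567,000 L.
(b) [OCl⁻]/[HOCl] = 10^(pH − pKa) = 10^(7.15 − 7.44) = 0.5129; fraction as HOCl = 1/(1 + 0.5129) = 0.661.
(b) Free chlorine required for 0.79 ppm HOCl: 0.79 / 0.661 = 1.195 ppm.
(b) FC to add: 1.195 − 0.6 = 0.5952 mg/L as Cl₂.
(b) Cl₂ equivalent: 0.5952 mg/L × 567,000 L = 337.5 g.
(b) Product at 8.8% available Cl: 337.5 / 0.088 = 3835 g.
(b) Volume: 3835 g ÷ 1.13 g/mL = 3394 mL.

(a) 20.8 L; (b) 3.39 L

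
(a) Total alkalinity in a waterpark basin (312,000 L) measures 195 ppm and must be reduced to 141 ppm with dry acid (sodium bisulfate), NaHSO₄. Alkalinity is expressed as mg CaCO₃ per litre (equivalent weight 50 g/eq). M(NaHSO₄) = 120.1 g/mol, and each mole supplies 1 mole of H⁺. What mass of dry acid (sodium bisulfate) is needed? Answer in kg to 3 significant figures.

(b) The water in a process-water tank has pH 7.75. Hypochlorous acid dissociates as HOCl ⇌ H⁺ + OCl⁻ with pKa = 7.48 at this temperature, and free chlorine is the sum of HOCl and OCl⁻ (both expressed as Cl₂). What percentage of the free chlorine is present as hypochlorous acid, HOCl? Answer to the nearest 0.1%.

(a) 40.5 kg; (b) 34.9%

(a) Alkalinity to neutralize: (195 − 141) = 54 mg/L as CaCO₃ × 312,000 L = 16,850 g as CaCO₃.
(a) Equivalents of H⁺ required: 16,850 ÷ 50 g/eq = 337 eq = 337 mol NaHSO₄.
(a) Mass of NaHSO₄: 337 × 120.1 = 40,470 g.

(b) [OCl⁻]/[HOCl] = 10^(pH − pKa) = 10^(7.75 − 7.48) = 10^0.27 = 1.862.
(b) Fraction as HOCl = 1 / (1 + 1.862) = 0.3494.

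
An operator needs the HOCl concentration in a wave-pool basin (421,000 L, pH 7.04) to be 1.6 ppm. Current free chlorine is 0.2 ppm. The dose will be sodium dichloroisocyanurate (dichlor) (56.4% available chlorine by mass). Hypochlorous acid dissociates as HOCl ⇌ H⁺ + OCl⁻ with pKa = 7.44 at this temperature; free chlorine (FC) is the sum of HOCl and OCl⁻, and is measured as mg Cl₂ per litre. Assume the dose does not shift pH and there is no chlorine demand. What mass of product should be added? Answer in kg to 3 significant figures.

[OCl⁻]/[HOCl] = 10^(pH − pKa) = 10^(7.04 − 7.44) = 0.3981; fraction as HOCl = 1/(1 + 0.3981) = 0.7153.
Free chlorine required for 1.6 ppm HOCl: 1.6 / 0.7153 = 2.237 ppm.
FC to add: 2.237 − 0.2 = 2.037 mg/L as Cl₂.
Cl₂ equivalent: 2.037 mg/L × 421,000 L = 857.6 g.
Product at 56.4% available Cl: 857.6 / 0.564 = 1521 g.

1.52 kg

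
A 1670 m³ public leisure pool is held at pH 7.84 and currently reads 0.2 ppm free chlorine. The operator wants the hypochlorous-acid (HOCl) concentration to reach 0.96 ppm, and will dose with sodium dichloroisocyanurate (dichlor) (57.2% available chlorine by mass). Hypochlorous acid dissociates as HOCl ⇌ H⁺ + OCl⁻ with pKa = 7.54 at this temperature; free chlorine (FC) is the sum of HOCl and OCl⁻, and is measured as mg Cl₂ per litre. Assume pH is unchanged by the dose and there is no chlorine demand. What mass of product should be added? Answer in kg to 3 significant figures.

Volume: 1670 m³ = 1,670,000 L.
[OCl⁻]/[HOCl] = 10^(pH − pKa) = 10^(7.84 − 7.54) = 1.995; fraction as HOCl = 1/(1 + 1.995) = 0.3339.
Free chlorine required for 0.96 ppm HOCl: 0.96 / 0.3339 = 2.875 ppm.
FC to add: 2.875 − 0.2 = 2.675 mg/L as Cl₂.
Cl₂ equivalent: 2.675 mg/L × 1,670,000 L = 4468 g.
Product at 57.2% available Cl: 4468 / 0.572 = 7811 g.

7.81 kg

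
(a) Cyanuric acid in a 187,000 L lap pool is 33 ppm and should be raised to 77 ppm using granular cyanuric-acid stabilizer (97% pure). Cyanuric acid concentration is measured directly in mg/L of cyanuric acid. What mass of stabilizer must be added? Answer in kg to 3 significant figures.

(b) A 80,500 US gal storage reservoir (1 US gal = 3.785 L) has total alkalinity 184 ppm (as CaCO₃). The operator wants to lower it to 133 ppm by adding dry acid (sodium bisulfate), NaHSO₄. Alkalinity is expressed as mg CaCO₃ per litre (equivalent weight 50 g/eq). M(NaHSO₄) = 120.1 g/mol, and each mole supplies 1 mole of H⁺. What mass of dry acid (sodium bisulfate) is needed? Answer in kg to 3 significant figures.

(a) CYA to add: (77 − 33) = 44 mg/L × 187,000 L = 8228 g cyanuric acid.
(a) At 97% purity: 8228 / 0.97 = 8482 g product.

(b) Volume: 80,500 US gal × 3.785 L/gal = 304,692 L.
(b) Alkalinity to neutralize: (184 − 133) = 51 mg/L as CaCO₃ × 304,692 L = 15,540 g as CaCO₃.
(b) Equivalents of H⁺ required: 15,540 ÷ 50 g/eq = 310.8 eq = 310.8 mol NaHSO₄.
(b) Mass of NaHSO₄: 310.8 × 120.1 = 37,330 g.

(a) 8.48 kg; (b) 37.3 kg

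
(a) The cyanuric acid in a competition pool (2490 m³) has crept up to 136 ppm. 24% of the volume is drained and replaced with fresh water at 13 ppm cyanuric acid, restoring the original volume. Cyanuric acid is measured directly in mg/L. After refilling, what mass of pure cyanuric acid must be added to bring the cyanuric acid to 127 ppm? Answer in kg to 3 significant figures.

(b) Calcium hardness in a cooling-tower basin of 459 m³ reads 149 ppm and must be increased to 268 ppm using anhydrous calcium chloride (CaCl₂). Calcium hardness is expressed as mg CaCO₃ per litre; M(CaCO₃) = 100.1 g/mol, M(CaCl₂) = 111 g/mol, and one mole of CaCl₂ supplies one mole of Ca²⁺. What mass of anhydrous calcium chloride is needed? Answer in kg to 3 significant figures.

(a) Volume: 2490 m³ = 2,490,000 L.
(a) After draining 24% and refilling: 136 × 0.76 + 13 × 0.24 = 106.48 ppm.
(a) Deficit to target: 127 − 106.48 = 20.52 mg/L.
(a) Mass: 20.52 mg/L × 2,490,000 L = 51,090 g cyanuric acid.

(b) Volume: 459 m³ = 459,000 L.
(b) Hardness to add: (268 − 149) = 119 mg/L as CaCO₃ × 459,000 L = 54,620 g as CaCO₃.
(b) Moles of Ca²⁺ (1 mol Ca²⁺ ≡ 1 mol CaCO₃): 54,620 / 100.1 g/mol = 545.7 mol.
(b) Mass of CaCl₂: 545.7 × 111 = 60,570 g.

(a) 51.1 kg; (b) 60.6 kg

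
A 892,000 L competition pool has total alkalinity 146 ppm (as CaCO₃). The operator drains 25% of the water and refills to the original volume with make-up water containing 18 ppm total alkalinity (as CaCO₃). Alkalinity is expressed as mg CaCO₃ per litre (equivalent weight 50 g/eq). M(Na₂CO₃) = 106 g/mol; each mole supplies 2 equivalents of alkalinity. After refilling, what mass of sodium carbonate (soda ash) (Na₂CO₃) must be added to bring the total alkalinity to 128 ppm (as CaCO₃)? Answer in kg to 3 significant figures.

After draining 25% and refilling: 146 × 0.75 + 18 × 0.25 = 114 ppm.
Deficit to target: 128 − 114 = 14 mg/L.
As CaCO₃: 14 mg/L × 892,000 L = 12,490 g; ÷ 50 g/eq ÷ 2 = 124.9 mol Na₂CO₃.
Mass: 124.9 × 106 = 13,240 g.

13.2 kg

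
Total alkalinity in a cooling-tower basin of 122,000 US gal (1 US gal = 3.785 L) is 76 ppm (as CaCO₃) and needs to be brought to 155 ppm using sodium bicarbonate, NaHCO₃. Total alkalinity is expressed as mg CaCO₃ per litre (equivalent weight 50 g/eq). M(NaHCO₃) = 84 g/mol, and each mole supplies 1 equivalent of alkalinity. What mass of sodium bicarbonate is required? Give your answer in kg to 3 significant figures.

61.3 kg

Volume: 122,000 US gal × 3.785 L/gal = 461,770 L.
Alkalinity to add: (155 − 76) = 79 mg/L as CaCO₃ × 461,770 L = 36,480 g as CaCO₃.
Equivalents: 36,480 g ÷ 50 g/eq = 729.6 eq.
NaHCO₃ supplies 1 eq per mole → 729.6 mol.
Mass: 729.6 mol × 84 g/mol = 61,290 g.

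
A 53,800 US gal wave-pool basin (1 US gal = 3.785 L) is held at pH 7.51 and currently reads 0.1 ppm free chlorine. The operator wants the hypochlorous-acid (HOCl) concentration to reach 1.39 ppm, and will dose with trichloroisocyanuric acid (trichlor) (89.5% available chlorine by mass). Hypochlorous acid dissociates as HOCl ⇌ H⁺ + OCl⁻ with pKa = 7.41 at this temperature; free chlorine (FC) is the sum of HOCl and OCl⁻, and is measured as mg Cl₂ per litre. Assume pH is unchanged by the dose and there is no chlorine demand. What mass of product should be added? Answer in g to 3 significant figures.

692 g

Volume: 53,800 US gal × 3.785 L/gal = 203,633 L.
[OCl⁻]/[HOCl] = 10^(pH − pKa) = 10^(7.51 − 7.41) = 1.259; fraction as HOCl = 1/(1 + 1.259) = 0.4427.
Free chlorine required for 1.39 ppm HOCl: 1.39 / 0.4427 = 3.14 ppm.
FC to add: 3.14 − 0.1 = 3.04 mg/L as Cl₂.
Cl₂ equivalent: 3.04 mg/L × 203,633 L = 619 g.
Product at 89.5% available Cl: 619 / 0.895 = 691.6 g.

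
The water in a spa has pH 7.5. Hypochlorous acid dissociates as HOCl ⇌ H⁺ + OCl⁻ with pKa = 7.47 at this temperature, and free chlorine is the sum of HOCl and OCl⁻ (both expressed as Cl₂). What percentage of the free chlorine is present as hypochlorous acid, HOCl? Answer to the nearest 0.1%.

48.3%

[OCl⁻]/[HOCl] = 10^(pH − pKa) = 10^(7.5 − 7.47) = 10^0.03 = 1.072.
Fraction as HOCl = 1 / (1 + 1.072) = 0.4827.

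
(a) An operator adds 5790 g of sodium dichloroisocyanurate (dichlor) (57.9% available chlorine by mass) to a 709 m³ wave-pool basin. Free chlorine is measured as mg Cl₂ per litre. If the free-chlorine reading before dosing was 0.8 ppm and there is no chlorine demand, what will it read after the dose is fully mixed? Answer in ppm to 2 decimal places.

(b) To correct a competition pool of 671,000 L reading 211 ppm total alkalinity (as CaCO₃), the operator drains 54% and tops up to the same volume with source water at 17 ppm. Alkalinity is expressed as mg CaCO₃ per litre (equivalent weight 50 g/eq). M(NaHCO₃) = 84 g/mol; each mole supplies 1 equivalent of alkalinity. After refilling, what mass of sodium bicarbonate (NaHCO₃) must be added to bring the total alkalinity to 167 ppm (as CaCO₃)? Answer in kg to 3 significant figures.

(a) 5.53 ppm; (b) 68.5 kg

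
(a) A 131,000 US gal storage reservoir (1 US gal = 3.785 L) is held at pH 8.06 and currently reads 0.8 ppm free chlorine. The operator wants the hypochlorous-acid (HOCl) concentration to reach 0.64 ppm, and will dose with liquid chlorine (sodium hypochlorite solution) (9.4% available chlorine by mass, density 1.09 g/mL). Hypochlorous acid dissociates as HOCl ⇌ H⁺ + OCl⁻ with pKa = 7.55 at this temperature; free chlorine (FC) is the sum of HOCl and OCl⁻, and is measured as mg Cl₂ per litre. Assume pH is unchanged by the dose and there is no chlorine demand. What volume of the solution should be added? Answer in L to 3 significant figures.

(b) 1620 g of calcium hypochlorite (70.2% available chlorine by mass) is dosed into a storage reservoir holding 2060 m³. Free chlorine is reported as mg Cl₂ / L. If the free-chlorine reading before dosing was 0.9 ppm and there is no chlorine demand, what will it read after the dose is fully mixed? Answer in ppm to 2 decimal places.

(a) 9.25 L; (b) 1.45 ppm

(a) Volume: 131,000 US gal × 3.785 L/gal = 495,835 L.
(a) [OCl⁻]/[HOCl] = 10^(pH − pKa) = 10^(8.06 − 7.55) = 3.236; fraction as HOCl = 1/(1 + 3.236) = 0.2361.
(a) Free chlorine required for 0.64 ppm HOCl: 0.64 / 0.2361 = 2.711 ppm.
(a) FC to add: 2.711 − 0.8 = 1.911 mg/L as Cl₂.
(a) Cl₂ equivalent: 1.911 mg/L × 495,835 L = 947.5 g.
(a) Product at 9.4% available Cl: 947.5 / 0.094 = 10,080 g.
(a) Volume: 10,080 g ÷ 1.09 g/mL = 9248 mL.

(b) Volume: 2060 m³ = 2,060,000 L.
(b) Available chlorine delivered: 1620 g × 0.702 = 1137 g as Cl₂.
(b) Concentration rise: 1137 g / 2,060,000 L = 0.5521 mg/L = 0.55 ppm.
(b) Final FC: 0.9 + 0.55 = 1.45 ppm.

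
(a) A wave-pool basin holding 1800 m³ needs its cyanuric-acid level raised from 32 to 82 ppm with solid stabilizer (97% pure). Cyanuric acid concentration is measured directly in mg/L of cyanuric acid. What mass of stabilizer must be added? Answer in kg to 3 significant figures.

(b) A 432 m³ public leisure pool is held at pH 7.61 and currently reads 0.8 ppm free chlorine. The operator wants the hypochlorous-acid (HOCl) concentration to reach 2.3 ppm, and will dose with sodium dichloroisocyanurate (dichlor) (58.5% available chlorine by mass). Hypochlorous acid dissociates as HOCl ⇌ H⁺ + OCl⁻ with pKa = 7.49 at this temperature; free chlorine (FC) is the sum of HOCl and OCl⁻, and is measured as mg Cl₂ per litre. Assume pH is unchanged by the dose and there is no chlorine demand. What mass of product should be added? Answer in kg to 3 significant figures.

(a) Volume: 1800 m³ = 1,800,000 L.
(a) CYA to add: (82 − 32) = 50 mg/L × 1,800,000 L = 90,000 g cyanuric acid.
(a) At 97% purity: 90,000 / 0.97 = 92,780 g product.

(b) Volume: 432 m³ = 432,000 L.
(b) [OCl⁻]/[HOCl] = 10^(pH − pKa) = 10^(7.61 − 7.49) = 1.318; fraction as HOCl = 1/(1 + 1.318) = 0.4314.
(b) Free chlorine required for 2.3 ppm HOCl: 2.3 / 0.4314 = 5.332 ppm.
(b) FC to add: 5.332 − 0.8 = 4.532 mg/L as Cl₂.
(b) Cl₂ equivalent: 4.532 mg/L × 432,000 L = 1958 g.
(b) Product at 58.5% available Cl: 1958 / 0.585 = 3347 g.

(a) 92.8 kg; (b) 3.35 kg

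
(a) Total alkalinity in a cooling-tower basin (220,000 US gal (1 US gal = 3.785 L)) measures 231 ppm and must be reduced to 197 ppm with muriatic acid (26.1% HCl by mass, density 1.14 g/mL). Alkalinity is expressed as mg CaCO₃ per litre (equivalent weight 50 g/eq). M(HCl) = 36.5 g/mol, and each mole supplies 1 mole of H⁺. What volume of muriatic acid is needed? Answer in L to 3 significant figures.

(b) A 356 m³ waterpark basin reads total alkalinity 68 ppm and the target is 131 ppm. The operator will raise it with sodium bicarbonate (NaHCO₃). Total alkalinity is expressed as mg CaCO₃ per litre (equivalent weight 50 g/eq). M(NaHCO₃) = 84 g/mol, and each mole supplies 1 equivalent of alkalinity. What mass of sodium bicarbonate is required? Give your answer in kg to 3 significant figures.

(a) 69.5 L; (b) 37.7 kg

(a) Volume: 220,000 US gal × 3.785 L/gal = 832,700 L.
(a) Alkalinity to neutralize: (231 − 197) = 34 mg/L as CaCO₃ × 832,700 L = 28,310 g as CaCO₃.
(a) Equivalents of H⁺ required: 28,310 ÷ 50 g/eq = 566.2 eq = 566.2 mol HCl.
(a) Mass of HCl: 566.2 × 36.5 = 20,670 g.
(a) Mass of 26.1% solution: 20,670 / 0.261 = 79,190 g.
(a) Volume: 79,190 g ÷ 1.14 g/mL = 69,460 mL.

(b) Volume: 356 m³ = 356,000 L.
(b) Alkalinity to add: (131 − 68) = 63 mg/L as CaCO₃ × 356,000 L = 22,430 g as CaCO₃.
(b) Equivalents: 22,430 g ÷ 50 g/eq = 448.6 eq.
(b) NaHCO₃ supplies 1 eq per mole → 448.6 mol.
(b) Mass: 448.6 mol × 84 g/mol = 37,680 g.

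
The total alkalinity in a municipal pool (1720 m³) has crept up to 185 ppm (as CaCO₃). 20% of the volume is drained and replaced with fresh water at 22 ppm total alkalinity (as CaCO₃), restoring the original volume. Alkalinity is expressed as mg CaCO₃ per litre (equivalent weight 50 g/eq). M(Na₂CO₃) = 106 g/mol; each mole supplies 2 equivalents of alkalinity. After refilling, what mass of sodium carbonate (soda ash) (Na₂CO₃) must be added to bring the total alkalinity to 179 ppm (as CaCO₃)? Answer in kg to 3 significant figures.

48.5 kg

Volume: 1720 m³ = 1,720,000 L.
After draining 20% and refilling: 185 × 0.80 + 22 × 0.20 = 152.4 ppm.
Deficit to target: 179 − 152.4 = 26.6 mg/L.
As CaCO₃: 26.6 mg/L × 1,720,000 L = 45,750 g; ÷ 50 g/eq ÷ 2 = 457.5 mol Na₂CO₃.
Mass: 457.5 × 106 = 48,500 g.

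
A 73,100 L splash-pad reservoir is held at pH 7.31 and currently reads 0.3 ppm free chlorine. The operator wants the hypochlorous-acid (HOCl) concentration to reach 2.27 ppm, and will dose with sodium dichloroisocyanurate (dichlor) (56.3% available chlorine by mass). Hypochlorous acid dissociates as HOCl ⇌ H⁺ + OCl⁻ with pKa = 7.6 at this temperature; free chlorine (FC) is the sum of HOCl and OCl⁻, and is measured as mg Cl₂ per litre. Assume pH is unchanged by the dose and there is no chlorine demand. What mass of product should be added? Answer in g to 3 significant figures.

407 g

[OCl⁻]/[HOCl] = 10^(pH − pKa) = 10^(7.31 − 7.6) = 0.5129; fraction as HOCl = 1/(1 + 0.5129) = 0.661.
Free chlorine required for 2.27 ppm HOCl: 2.27 / 0.661 = 3.434 ppm.
FC to add: 3.434 − 0.3 = 3.134 mg/L as Cl₂.
Cl₂ equivalent: 3.134 mg/L × 73,100 L = 229.1 g.
Product at 56.3% available Cl: 229.1 / 0.563 = 406.9 g.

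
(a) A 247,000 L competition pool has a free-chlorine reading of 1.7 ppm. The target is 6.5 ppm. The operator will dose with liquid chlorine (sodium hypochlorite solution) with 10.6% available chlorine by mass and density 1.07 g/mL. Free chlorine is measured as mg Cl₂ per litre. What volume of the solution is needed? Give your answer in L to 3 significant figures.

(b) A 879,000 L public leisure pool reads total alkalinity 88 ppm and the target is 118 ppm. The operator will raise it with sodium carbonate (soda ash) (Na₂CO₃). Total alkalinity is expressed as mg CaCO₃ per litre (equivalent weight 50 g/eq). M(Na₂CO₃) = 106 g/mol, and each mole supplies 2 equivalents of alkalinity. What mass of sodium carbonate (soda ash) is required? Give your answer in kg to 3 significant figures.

(a) 10.5 L; (b) 28.0 kg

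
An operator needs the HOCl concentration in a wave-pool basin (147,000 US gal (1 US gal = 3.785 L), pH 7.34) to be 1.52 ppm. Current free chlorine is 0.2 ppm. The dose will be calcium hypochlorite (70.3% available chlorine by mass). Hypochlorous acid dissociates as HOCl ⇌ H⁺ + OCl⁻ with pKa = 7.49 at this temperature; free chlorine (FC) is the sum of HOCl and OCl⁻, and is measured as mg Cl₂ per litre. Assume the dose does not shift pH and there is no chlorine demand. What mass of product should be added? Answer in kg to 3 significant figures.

1.90 kg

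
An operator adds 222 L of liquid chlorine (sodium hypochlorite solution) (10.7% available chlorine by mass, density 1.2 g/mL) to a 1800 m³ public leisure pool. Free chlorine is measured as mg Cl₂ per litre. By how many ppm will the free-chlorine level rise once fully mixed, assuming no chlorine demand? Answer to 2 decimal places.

Volume: 1800 m³ = 1,800,000 L.
Mass of solution: 222 L × 1000 mL/L × 1.2 g/mL = 266,400 g.
Available chlorine delivered: 266,400 g × 0.107 = 28,500 g as Cl₂.
Concentration rise: 28,500 g / 1,800,000 L = 15.84 mg/L = 15.84 ppm.

15.84 ppm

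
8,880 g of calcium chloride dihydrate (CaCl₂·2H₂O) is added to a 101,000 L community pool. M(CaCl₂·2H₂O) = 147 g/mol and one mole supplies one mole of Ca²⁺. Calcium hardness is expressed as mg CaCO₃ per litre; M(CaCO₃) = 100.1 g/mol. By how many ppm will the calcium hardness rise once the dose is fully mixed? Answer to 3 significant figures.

Moles of Ca²⁺: 8,880 g ÷ 147 g/mol = 60.41 mol.
As CaCO₃: 60.41 mol × 100.1 g/mol = 6047 g.
Rise: 6047 g / 101,000 L × 1000 = 59.87 mg/L.

59.9 ppm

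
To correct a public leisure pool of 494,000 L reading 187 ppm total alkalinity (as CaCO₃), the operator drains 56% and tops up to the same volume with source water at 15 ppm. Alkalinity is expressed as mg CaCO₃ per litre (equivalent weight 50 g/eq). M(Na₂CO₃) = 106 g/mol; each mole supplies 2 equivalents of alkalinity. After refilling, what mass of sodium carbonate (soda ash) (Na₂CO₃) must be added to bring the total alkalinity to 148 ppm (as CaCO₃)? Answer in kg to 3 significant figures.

30.0 kg

After draining 56% and refilling: 187 × 0.44 + 15 × 0.56 = 90.68 ppm.
Deficit to target: 148 − 90.68 = 57.32 mg/L.
As CaCO₃: 57.32 mg/L × 494,000 L = 28,320 g; ÷ 50 g/eq ÷ 2 = 283.2 mol Na₂CO₃.
Mass: 283.2 × 106 = 30,020 g.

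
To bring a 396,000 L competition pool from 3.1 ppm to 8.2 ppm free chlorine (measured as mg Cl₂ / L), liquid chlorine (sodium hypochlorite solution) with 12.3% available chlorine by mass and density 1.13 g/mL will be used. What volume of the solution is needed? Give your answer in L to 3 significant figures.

14.5 L

Chlorine deficit: 8.2 − 3.1 = 5.1 ppm = 5.1 mg/L as Cl₂.
Cl₂ equivalent needed: 5.1 mg/L × 396,000 L = 2,020,000 mg = 2020 g.
Product at 12.3% available chlorine: 2020 / 0.123 = 16,420 g.
Volume at density 1.13 g/mL: 16,420 g ÷ 1.13 g/mL = 14,530 mL.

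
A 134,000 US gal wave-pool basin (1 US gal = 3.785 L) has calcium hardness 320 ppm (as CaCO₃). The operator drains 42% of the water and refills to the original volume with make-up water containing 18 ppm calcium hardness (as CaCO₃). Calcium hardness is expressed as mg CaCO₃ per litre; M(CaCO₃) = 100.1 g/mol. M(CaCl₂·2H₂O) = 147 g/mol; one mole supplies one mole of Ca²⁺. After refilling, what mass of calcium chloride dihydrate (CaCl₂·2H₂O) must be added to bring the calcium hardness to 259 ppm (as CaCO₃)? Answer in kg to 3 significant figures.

49.0 kg

Volume: 134,000 US gal × 3.785 L/gal = 507,190 L.
After draining 42% and refilling: 320 × 0.58 + 18 × 0.42 = 193.16 ppm.
Deficit to target: 259 − 193.16 = 65.84 mg/L.
As CaCO₃: 65.84 mg/L × 507,190 L = 33,390 g; ÷ 100.1 = 333.6 mol Ca²⁺.
Mass: 333.6 × 147 = 49,040 g.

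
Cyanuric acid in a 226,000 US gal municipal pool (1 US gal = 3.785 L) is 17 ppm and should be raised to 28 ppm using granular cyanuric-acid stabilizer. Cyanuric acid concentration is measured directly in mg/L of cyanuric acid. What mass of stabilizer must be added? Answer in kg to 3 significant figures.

9.41 kg

Volume: 226,000 US gal × 3.785 L/gal = 855,410 L.
CYA to add: (28 − 17) = 11 mg/L × 855,410 L = 9410 g cyanuric acid.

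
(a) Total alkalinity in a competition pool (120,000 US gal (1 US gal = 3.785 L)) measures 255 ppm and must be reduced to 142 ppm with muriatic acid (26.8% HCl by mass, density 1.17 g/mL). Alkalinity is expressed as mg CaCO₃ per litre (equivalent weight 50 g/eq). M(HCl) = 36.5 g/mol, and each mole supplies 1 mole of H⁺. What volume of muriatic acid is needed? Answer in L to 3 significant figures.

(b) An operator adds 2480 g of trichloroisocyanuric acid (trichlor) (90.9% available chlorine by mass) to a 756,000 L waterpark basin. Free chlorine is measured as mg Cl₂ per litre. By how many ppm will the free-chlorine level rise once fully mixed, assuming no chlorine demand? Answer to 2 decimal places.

(a) 119 L; (b) 2.98 ppm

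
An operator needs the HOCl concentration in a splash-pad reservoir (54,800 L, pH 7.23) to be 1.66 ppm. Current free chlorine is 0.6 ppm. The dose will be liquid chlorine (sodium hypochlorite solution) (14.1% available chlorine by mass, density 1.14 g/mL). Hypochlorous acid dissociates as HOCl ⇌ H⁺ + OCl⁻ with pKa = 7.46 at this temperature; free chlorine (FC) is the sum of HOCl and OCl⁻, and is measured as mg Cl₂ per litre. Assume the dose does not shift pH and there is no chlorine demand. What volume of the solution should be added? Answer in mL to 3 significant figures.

[OCl⁻]/[HOCl] = 10^(pH − pKa) = 10^(7.23 − 7.46) = 0.5888; fraction as HOCl = 1/(1 + 0.5888) = 0.6294.
Free chlorine required for 1.66 ppm HOCl: 1.66 / 0.6294 = 2.637 ppm.
FC to add: 2.637 − 0.6 = 2.037 mg/L as Cl₂.
Cl₂ equivalent: 2.037 mg/L × 54,800 L = 111.7 g.
Product at 14.1% available Cl: 111.7 / 0.141 = 791.9 g.
Volume: 791.9 g ÷ 1.14 g/mL = 694.6 mL.

695 mL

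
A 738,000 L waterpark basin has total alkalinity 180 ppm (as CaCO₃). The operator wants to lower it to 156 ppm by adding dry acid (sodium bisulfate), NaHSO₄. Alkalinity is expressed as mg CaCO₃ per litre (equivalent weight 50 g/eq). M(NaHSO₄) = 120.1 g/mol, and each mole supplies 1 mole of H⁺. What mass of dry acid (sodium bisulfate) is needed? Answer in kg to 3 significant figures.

Alkalinity to neutralize: (180 − 156) = 24 mg/L as CaCO₃ × 738,000 L = 17,710 g as CaCO₃.
Equivalents of H⁺ required: 17,710 ÷ 50 g/eq = 354.2 eq = 354.2 mol NaHSO₄.
Mass of NaHSO₄: 354.2 × 120.1 = 42,540 g.

42.5 kg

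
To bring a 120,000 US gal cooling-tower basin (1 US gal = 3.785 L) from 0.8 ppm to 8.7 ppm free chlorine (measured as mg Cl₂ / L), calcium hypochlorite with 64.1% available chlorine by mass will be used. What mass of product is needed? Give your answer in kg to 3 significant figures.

5.60 kg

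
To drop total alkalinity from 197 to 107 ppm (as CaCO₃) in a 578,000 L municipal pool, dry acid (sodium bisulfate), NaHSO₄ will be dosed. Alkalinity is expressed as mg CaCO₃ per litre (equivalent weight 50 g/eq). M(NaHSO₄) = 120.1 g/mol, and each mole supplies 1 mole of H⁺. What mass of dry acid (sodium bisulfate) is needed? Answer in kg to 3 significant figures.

125 kg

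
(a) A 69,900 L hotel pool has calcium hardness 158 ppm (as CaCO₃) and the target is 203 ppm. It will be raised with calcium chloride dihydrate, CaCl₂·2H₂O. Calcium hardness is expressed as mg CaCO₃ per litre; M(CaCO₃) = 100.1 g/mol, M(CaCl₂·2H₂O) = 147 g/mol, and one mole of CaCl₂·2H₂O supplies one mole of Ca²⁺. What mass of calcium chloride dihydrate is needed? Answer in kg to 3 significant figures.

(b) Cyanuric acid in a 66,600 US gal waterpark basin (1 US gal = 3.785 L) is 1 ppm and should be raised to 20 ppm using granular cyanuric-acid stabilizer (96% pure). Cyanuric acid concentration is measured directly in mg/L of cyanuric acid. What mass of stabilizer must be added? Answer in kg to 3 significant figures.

(a) Hardness to add: (203 − 158) = 45 mg/L as CaCO₃ × 69,900 L = 3146 g as CaCO₃.
(a) Moles of Ca²⁺ (1 mol Ca²⁺ ≡ 1 mol CaCO₃): 3146 / 100.1 g/mol = 31.42 mol.
(a) Mass of CaCl₂·2H₂O: 31.42 × 147 = 4619 g.

(b) Volume: 66,600 US gal × 3.785 L/gal = 252,081 L.
(b) CYA to add: (20 − 1) = 19 mg/L × 252,081 L = 4790 g cyanuric acid.
(b) At 96% purity: 4790 / 0.96 = 4989 g product.

(a) 4.62 kg; (b) 4.99 kg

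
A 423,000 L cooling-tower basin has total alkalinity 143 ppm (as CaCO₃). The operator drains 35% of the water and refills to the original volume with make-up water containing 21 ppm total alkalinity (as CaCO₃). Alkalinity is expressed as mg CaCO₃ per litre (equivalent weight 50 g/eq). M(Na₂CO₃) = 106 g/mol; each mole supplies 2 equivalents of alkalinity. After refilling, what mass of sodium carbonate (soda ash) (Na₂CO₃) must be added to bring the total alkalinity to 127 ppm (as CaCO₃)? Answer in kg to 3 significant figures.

12.0 kg

After draining 35% and refilling: 143 × 0.65 + 21 × 0.35 = 100.3 ppm.
Deficit to target: 127 − 100.3 = 26.7 mg/L.
As CaCO₃: 26.7 mg/L × 423,000 L = 11,290 g; ÷ 50 g/eq ÷ 2 = 112.9 mol Na₂CO₃.
Mass: 112.9 × 106 = 11,970 g.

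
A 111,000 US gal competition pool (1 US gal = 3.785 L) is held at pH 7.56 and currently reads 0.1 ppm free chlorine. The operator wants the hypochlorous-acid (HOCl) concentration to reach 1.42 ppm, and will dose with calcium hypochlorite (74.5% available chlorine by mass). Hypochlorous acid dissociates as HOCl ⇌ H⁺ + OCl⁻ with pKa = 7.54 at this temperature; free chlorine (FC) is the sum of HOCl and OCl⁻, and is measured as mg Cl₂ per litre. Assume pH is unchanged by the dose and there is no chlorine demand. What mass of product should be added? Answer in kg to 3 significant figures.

Volume: 111,000 US gal × 3.785 L/gal = 420,135 L.
[OCl⁻]/[HOCl] = 10^(pH − pKa) = 10^(7.56 − 7.54) = 1.047; fraction as HOCl = 1/(1 + 1.047) = 0.4885.
Free chlorine required for 1.42 ppm HOCl: 1.42 / 0.4885 = 2.907 ppm.
FC to add: 2.907 − 0.1 = 2.807 mg/L as Cl₂.
Cl₂ equivalent: 2.807 mg/L × 420,135 L = 1179 g.
Product at 74.5% available Cl: 1179 / 0.745 = 1583 g.

1.58 kg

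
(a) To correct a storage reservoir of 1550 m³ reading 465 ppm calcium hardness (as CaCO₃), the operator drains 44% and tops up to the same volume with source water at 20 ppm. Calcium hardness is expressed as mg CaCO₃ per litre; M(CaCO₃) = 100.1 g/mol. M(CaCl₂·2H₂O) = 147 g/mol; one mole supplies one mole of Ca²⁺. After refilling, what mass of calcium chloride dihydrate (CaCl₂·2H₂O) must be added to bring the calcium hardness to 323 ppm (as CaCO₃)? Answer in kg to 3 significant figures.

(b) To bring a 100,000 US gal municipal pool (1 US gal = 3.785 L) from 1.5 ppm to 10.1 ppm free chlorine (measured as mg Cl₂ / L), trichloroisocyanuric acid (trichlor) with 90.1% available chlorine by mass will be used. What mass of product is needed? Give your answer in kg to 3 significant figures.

(a) Volume: 1550 m³ = 1,550,000 L.
(a) After draining 44% and refilling: 465 × 0.56 + 20 × 0.44 = 269.2 ppm.
(a) Deficit to target: 323 − 269.2 = 53.8 mg/L.
(a) As CaCO₃: 53.8 mg/L × 1,550,000 L = 83,390 g; ÷ 100.1 = 833.1 mol Ca²⁺.
(a) Mass: 833.1 × 147 = 122,500 g.

(b) Volume: 100,000 US gal × 3.785 L/gal = 378,500 L.
(b) Chlorine deficit: 10.1 − 1.5 = 8.6 ppm = 8.6 mg/L as Cl₂.
(b) Cl₂ equivalent needed: 8.6 mg/L × 378,500 L = 3,255,000 mg = 3255 g.
(b) Product at 90.1% available chlorine: 3255 / 0.901 = 3613 g.

(a) 122 kg; (b) 3.61 kg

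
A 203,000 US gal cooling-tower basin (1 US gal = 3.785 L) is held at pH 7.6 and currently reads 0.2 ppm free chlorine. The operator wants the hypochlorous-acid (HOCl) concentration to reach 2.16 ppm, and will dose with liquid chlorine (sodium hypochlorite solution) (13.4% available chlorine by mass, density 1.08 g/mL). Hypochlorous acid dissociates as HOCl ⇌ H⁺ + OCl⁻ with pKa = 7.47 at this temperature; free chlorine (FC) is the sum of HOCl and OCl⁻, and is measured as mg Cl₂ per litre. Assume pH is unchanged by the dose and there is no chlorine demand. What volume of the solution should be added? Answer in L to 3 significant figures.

25.9 L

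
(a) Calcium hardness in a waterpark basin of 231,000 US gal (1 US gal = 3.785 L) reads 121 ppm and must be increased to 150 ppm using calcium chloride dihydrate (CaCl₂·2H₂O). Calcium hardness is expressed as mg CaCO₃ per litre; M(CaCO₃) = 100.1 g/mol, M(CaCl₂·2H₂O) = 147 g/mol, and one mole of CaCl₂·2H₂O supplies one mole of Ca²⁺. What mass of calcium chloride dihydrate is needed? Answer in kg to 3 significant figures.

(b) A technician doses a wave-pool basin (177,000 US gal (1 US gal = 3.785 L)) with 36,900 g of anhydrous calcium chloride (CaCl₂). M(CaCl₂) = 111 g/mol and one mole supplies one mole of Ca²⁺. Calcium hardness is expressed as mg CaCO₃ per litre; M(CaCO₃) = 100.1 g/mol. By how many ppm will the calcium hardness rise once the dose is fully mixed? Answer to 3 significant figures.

(a) Volume: 231,000 US gal × 3.785 L/gal = 874,335 L.
(a) Hardness to add: (150 − 121) = 29 mg/L as CaCO₃ × 874,335 L = 25,360 g as CaCO₃.
(a) Moles of Ca²⁺ (1 mol Ca²⁺ ≡ 1 mol CaCO₃): 25,360 / 100.1 g/mol = 253.3 mol.
(a) Mass of CaCl₂·2H₂O: 253.3 × 147 = 37,240 g.

(b) Volume: 177,000 US gal × 3.785 L/gal = 669,945 L.
(b) Moles of Ca²⁺: 36,900 g ÷ 111 g/mol = 332.4 mol.
(b) As CaCO₃: 332.4 mol × 100.1 g/mol = 33,280 g.
(b) Rise: 33,280 g / 669,945 L × 1000 = 49.67 mg/L.

(a) 37.2 kg; (b) 49.7 ppm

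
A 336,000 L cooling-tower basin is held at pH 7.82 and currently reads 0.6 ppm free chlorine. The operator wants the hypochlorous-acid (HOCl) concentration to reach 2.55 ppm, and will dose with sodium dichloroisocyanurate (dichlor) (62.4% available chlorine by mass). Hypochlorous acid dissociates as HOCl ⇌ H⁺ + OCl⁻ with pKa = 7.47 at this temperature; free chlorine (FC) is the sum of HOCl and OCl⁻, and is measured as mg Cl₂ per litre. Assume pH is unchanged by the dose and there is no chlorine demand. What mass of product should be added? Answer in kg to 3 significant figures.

[OCl⁻]/[HOCl] = 10^(pH − pKa) = 10^(7.82 − 7.47) = 2.239; fraction as HOCl = 1/(1 + 2.239) = 0.3088.
Free chlorine required for 2.55 ppm HOCl: 2.55 / 0.3088 = 8.259 ppm.
FC to add: 8.259 − 0.6 = 7.659 mg/L as Cl₂.
Cl₂ equivalent: 7.659 mg/L × 336,000 L = 2573 g.
Product at 62.4% available Cl: 2573 / 0.624 = 4124 g.

4.12 kg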